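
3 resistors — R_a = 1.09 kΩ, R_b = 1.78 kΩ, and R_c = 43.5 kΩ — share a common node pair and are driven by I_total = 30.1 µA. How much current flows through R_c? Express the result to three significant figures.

I ≈ 0.461 µA

Total conductance ΣG = 1/1.09 + 1/1.78 + 1/43.5 = 1.502 (units of 1/kΩ).
Current divider: I(R_c) = I_total · G_k/ΣG = 30.1 × (0.02299/1.502) = 30.1 × 0.01530 = 0.4606 µA.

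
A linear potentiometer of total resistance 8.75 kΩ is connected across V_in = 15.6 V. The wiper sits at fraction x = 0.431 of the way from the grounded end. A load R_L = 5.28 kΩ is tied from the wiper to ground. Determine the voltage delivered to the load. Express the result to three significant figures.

The pot divides into 4.979 kΩ above the wiper and 3.771 kΩ below.
Lower segment in parallel with the load: 3.771 ‖ 5.28 = 2.200 kΩ.
Then V_out = V_in · 2.200/(4.979 + 2.200) = 4.781 V.

V_out ≈ 4.78 V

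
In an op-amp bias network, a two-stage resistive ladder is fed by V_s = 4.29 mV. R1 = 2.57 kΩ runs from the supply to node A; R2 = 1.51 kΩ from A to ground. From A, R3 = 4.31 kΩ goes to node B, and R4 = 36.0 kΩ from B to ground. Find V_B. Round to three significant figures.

The second stage (R3 + R4 = 40.31 kΩ) loads node A in parallel with R2.
R2 ‖ (R3+R4) = 1.455 kΩ.
First divider: V_A = V_s · 1.455/(2.57 + 1.455) = 1.551 mV.
V_B = V_A × 0.8931 = 1.385 mV.

V_B ≈ 1.39 mV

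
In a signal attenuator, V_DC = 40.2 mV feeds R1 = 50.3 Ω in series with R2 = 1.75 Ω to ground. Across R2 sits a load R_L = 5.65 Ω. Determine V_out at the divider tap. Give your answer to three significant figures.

V_out ≈ 1.04 mV

The load sits in parallel with R2, giving an effective lower resistance R2' = R2·R_L/(R2+R_L) = 1.336 Ω.
Now apply the divider: V_out = 40.2 × 0.02588 = 1.040 mV.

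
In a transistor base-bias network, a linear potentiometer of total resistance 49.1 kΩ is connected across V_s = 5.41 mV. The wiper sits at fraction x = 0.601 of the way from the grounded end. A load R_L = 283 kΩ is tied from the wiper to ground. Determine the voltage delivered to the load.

The pot divides into 19.59 kΩ above the wiper and 29.51 kΩ below.
(x·R_p) ‖ R_L = 26.72 kΩ.
Then V_out = V_s · 26.72/(19.59 + 26.72) = 3.122 mV.

V_out ≈ 3.12 mV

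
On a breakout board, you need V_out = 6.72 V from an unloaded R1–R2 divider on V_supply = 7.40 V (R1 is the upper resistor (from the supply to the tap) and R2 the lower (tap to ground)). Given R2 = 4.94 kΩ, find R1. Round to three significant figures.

R1 ≈ 0.500 kΩ

Required fraction k = V_out/V_supply = 0.9081.
Rearranging, R1 = R2·(1−k)/k = 4.94 × 0.1012 = 0.4999 kΩ.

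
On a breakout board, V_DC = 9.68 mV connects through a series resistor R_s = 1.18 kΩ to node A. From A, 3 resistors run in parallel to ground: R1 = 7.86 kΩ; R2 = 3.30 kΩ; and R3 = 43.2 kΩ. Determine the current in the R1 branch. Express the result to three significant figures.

I ≈ 0.802 µA

Combine the parallel branches: R_p = (1/7.86 + 1/3.30 + 1/43.2)⁻¹ = 2.206 kΩ.
V_A = 9.68 × 2.206/3.386 = 6.306 mV.
Branch current I = V_A/R1 = 6.306/7.86 = 0.8023 µA.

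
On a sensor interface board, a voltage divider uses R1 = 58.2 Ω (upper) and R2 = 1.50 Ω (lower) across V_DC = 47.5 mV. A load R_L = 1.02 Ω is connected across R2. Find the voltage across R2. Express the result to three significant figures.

R2 ‖ R_L = (1.50 × 1.02)/(1.50 + 1.02) = 0.6071 Ω.
Then V_out = V_DC · R2'/(R1 + R2') = 47.5 × 0.6071/58.81 = 0.4904 mV.

V_out ≈ 0.490 mV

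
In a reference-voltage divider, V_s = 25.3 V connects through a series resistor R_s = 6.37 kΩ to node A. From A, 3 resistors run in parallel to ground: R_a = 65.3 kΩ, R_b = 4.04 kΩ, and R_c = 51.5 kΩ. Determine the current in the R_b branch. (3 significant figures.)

I ≈ 2.24 mA

Parallel bank: R_p = 1/(1/65.3 + 1/4.04 + 1/51.5) = 3.543 kΩ.
V_A = 25.3 × 3.543/9.913 = 9.042 V.
I(R_b) = V_A / R_b = 9.042/4.04 = 2.238 mA.
(Equivalently: I_total = 2.552 mA, then current-divider fraction G_k/ΣG = 0.8770.)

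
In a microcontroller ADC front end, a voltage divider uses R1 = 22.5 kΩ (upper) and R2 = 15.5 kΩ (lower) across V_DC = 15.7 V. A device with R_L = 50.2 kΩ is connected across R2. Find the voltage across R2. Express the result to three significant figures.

V_out ≈ 5.41 V

The load sits in parallel with R2, giving an effective lower resistance R2' = R2·R_L/(R2+R_L) = 11.84 kΩ.
Then V_out = V_DC · R2'/(R1 + R2') = 15.7 × 11.84/34.34 = 5.414 V.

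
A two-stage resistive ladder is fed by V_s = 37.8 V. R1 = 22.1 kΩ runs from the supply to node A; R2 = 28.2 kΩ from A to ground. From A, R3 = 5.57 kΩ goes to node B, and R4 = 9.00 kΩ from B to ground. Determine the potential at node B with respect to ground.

V_B ≈ 7.07 V

Looking into the second stage from A: R3 + R4 = 14.57 kΩ appears in parallel with R2.
R2 ‖ (R3+R4) = 9.607 kΩ.
First divider: V_A = V_s · 9.607/(22.1 + 9.607) = 11.45 V.
Then the unloaded second divider: V_B = V_A × R4/(R3+R4) = 11.45 × 0.6177 = 7.074 V.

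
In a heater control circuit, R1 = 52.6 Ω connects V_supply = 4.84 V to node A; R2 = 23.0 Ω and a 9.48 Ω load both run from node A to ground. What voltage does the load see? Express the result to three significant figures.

First combine the lower leg with the load: R2 ‖ R_L = 6.713 Ω.
Now apply the divider: V_out = 4.84 × 0.1132 = 0.5478 V.

V_out ≈ 0.548 V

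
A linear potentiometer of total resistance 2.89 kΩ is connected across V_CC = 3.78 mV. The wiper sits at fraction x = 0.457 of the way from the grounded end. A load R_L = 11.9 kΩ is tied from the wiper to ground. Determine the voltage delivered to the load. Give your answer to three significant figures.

Lower segment x·R_p = 1.321 kΩ; upper segment (1−x)·R_p = 1.569 kΩ.
R_L loads the lower segment: effective lower R = 1.189 kΩ.
Loaded-divider output: V_out = 3.78 × 0.4310 = 1.629 mV.
(Unloaded: V_out = x·V_CC = 1.73 mV.)

V_out ≈ 1.63 mV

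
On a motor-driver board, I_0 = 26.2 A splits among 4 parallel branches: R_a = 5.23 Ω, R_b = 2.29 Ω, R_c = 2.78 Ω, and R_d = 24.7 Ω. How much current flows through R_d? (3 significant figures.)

I ≈ 1.03 A

Total conductance ΣG = 1/5.23 + 1/2.29 + 1/2.78 + 1/24.7 = 1.028 (units of 1/Ω).
Current divider: I(R_d) = I_0 · G_k/ΣG = 26.2 × (0.04049/1.028) = 26.2 × 0.03938 = 1.032 A.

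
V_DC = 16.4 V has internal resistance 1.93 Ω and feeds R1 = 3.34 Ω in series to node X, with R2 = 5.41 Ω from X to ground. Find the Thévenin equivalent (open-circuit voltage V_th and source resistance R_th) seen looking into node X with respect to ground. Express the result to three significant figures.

R1' = 1.93 + 3.34 = 5.270 Ω (source resistance + R1).
With X open, the divider is unloaded: V_th = 16.4 × 5.41/10.68 = 8.307 V.
Zeroing V_DC shorts the top of R1' to ground, so R_th = R1' ‖ R2 = 2.670 Ω.

V_th ≈ 8.31 V, R_th ≈ 2.67 Ω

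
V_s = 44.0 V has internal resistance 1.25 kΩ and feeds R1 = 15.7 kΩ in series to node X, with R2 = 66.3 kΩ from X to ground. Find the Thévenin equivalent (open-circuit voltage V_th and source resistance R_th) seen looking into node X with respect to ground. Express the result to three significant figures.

R1' = 1.25 + 15.7 = 16.95 kΩ (source resistance + R1).
Open-circuit (no load on X): V_th = V_s · R2/(R1' + R2) = 44.0 × 66.3/(16.95 + 66.3) = 35.04 V.
Zeroing V_s shorts the top of R1' to ground, so R_th = R1' ‖ R2 = 13.50 kΩ.

V_th ≈ 35.0 V, R_th ≈ 13.5 kΩ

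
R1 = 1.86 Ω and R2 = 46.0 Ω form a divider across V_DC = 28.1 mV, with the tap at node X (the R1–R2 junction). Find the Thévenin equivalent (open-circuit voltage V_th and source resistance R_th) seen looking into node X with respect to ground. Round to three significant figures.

V_th ≈ 27.0 mV, R_th ≈ 1.79 Ω

With X open, the divider is unloaded: V_th = 28.1 × 46.0/47.86 = 27.01 mV.
With V_DC suppressed (replaced by a short), R_th = R1 ‖ R2 = (1.860 × 46.0)/(1.860 + 46.0) = 1.788 Ω.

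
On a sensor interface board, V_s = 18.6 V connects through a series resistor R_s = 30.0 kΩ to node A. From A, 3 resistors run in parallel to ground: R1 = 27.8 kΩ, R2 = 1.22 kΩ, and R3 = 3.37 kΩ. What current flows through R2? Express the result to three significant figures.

I ≈ 0.429 mA

Parallel bank: R_p = 1/(1/27.8 + 1/1.22 + 1/3.37) = 0.8678 kΩ.
Node voltage V_A = V_s · R_p/(R_s + R_p) = 18.6 × 0.02811 = 0.5229 V.
Branch current I = V_A/R2 = 0.5229/1.22 = 0.4286 mA.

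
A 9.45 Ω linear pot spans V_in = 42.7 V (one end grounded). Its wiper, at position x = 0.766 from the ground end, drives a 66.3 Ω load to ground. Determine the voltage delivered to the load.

V_out ≈ 31.9 V

Lower segment x·R_p = 7.239 Ω; upper segment (1−x)·R_p = 2.211 Ω.
R_L loads the lower segment: effective lower R = 6.526 Ω.
V_out = 42.7 × 6.526/(2.211 + 6.526) = 31.89 V.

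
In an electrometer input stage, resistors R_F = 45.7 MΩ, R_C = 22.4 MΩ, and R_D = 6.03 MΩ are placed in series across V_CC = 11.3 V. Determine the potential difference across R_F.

ΣR = 45.7 + 22.4 + 6.03 = 74.13 MΩ.
V = V_CC · R/ΣR = 11.3 × 0.6165 = 6.966 V.

V ≈ 6.97 V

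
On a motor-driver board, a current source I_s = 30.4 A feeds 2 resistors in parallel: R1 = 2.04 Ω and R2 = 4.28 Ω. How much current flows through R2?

I ≈ 9.81 A

For two parallel branches, I_k = I_s · (other R)/(sum of R).
I(R2) = 30.4 × 2.04/(2.04 + 4.28) = 30.4 × 0.3228 = 9.813 A.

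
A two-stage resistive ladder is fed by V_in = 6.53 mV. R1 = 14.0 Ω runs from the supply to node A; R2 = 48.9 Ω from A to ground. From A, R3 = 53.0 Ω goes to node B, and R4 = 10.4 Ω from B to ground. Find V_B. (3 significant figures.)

V_B ≈ 0.711 mV

Node A sees R2 in parallel with the series input of stage 2, R3 + R4 = 63.40 Ω.
R2 ‖ (R3+R4) = 27.61 Ω.
V_A = 6.53 × 27.61/(14.0 + 27.61) = 4.333 mV.
V_B = V_A × 0.1640 = 0.7107 mV.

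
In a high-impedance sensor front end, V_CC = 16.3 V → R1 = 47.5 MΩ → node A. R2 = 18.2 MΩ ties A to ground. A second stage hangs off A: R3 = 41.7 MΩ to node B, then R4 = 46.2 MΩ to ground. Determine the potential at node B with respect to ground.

Looking into the second stage from A: R3 + R4 = 87.90 MΩ appears in parallel with R2.
R2 ‖ (R3+R4) = 15.08 MΩ.
V_A = 16.3 × 15.08/(47.5 + 15.08) = 3.927 V.
Then the unloaded second divider: V_B = V_A × R4/(R3+R4) = 3.927 × 0.5256 = 2.064 V.

V_B ≈ 2.06 V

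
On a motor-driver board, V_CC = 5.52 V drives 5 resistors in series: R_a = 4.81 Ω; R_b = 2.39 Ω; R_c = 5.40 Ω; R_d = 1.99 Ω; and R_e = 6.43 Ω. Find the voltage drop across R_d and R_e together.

Total series resistance ΣR = 4.81 + 2.39 + 5.40 + 1.99 + 6.43 = 21.02 Ω.
R_{R_d..R_e} = 1.99 + 6.43 = 8.420 Ω.
By the voltage-divider rule, V = 5.52 × 8.420/21.02 = 2.211 V.

V ≈ 2.21 V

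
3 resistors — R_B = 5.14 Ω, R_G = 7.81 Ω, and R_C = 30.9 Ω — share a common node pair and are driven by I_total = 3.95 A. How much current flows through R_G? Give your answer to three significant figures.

Conductances: ΣG = 1/5.14 + 1/7.81 + 1/30.9 = 0.3550 (1/Ω).
Current divider: I(R_G) = I_total · G_k/ΣG = 3.95 × (0.1280/0.3550) = 3.95 × 0.3607 = 1.425 A.

I ≈ 1.42 A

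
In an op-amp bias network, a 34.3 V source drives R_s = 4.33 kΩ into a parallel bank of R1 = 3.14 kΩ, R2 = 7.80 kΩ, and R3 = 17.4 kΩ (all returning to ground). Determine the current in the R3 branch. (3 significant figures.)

I ≈ 0.619 mA

Parallel bank: R_p = 1/(1/3.14 + 1/7.80 + 1/17.4) = 1.984 kΩ.
Node voltage V_A = V_DC · R_p/(R_s + R_p) = 34.3 × 0.3142 = 10.78 V.
Branch current I = V_A/R3 = 10.78/17.4 = 0.6193 mA.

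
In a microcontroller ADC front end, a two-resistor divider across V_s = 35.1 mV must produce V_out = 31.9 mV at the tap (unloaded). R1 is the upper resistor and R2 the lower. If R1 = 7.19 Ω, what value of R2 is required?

The divider ratio is R2/(R1+R2) = 31.9/35.1 = 0.9088.
So R2 = R1 · V_out/(V_s − V_out) = 7.19 × 31.9/(35.1 − 31.9) = 7.19 × 9.969 = 71.68 Ω.

R2 ≈ 71.7 Ω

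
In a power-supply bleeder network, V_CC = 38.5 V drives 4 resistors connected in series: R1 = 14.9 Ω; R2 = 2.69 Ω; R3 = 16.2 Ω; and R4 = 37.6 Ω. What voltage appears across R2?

V ≈ 1.45 V

Series total: ΣR = 14.9 + 2.69 + 16.2 + 37.6 = 71.39 Ω.
Voltage divider: V = V_CC · (2.690 / 71.39) = 38.5 × 0.03768 = 1.451 V.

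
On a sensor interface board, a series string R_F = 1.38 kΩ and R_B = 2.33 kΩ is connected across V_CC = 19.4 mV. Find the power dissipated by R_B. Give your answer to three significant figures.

P ≈ 63.7 nW

ΣR = 3.710 kΩ → I = 19.4/3.710 = 5.229 µA.
P = I²R = 27.34 × 2.33 = 63.71 nW.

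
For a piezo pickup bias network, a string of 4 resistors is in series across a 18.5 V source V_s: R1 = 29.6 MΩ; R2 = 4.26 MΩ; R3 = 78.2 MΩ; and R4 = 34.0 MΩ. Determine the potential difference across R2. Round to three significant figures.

V ≈ 0.540 V

Total series resistance ΣR = 29.6 + 4.26 + 78.2 + 34.0 = 146.1 MΩ.
V = V_s · R/ΣR = 18.5 × 0.02917 = 0.5396 V.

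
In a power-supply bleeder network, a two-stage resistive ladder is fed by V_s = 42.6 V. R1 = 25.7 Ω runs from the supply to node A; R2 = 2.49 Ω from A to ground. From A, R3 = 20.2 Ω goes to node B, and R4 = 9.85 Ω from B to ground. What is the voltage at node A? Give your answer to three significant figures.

V_A ≈ 3.50 V

Looking into the second stage from A: R3 + R4 = 30.05 Ω appears in parallel with R2.
R2 ‖ (R3+R4) = 2.299 Ω.
So V_A = 42.6 × 0.08213 = 3.499 V.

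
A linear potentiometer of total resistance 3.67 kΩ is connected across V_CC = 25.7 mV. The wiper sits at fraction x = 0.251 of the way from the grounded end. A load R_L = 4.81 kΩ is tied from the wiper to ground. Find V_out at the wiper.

V_out ≈ 5.64 mV

The pot divides into 2.749 kΩ above the wiper and 0.9212 kΩ below.
Lower segment in parallel with the load: 0.9212 ‖ 4.81 = 0.7731 kΩ.
Then V_out = V_CC · 0.7731/(2.749 + 0.7731) = 5.641 mV.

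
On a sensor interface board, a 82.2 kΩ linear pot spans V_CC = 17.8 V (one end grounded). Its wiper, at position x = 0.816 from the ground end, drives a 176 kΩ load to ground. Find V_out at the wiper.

Lower segment x·R_p = 67.08 kΩ; upper segment (1−x)·R_p = 15.12 kΩ.
Lower segment in parallel with the load: 67.08 ‖ 176 = 48.57 kΩ.
Then V_out = V_CC · 48.57/(15.12 + 48.57) = 13.57 V.

V_out ≈ 13.6 V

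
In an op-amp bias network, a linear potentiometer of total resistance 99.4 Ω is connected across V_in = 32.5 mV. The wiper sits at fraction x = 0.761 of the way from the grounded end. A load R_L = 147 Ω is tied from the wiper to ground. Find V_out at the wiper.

V_out ≈ 22.0 mV

The pot divides into 23.76 Ω above the wiper and 75.64 Ω below.
(x·R_p) ‖ R_L = 49.94 Ω.
Loaded-divider output: V_out = 32.5 × 0.6777 = 22.02 mV.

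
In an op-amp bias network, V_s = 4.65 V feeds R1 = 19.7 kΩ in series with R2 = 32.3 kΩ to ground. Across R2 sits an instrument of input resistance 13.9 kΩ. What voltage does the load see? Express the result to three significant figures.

V_out ≈ 1.54 V

The load sits in parallel with R2, giving an effective lower resistance R2' = R2·R_L/(R2+R_L) = 9.718 kΩ.
Then V_out = V_s · R2'/(R1 + R2') = 4.65 × 9.718/29.42 = 1.536 V.
(Unloaded it would be 2.89 V; the load pulls it down.)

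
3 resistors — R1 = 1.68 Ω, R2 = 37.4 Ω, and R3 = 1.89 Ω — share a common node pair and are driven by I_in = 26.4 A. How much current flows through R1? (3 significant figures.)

ΣG = 1/1.68 + 1/37.4 + 1/1.89 = 1.151.
R1 takes the fraction G_k/ΣG = 0.5952/1.151 = 0.5171, so I = 26.4 × 0.5171 = 13.65 A.

I ≈ 13.7 A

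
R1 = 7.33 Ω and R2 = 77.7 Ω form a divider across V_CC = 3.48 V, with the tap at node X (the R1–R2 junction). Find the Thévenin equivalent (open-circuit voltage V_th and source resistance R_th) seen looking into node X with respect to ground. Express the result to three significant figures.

V_th ≈ 3.18 V, R_th ≈ 6.70 Ω

V_th is the unloaded tap voltage: V_CC · R2/(R1+R2) = 3.48 × 0.9138 = 3.180 V.
Looking into X with the source shorted: R_th = R1·R2/(R1+R2) = 7.330 × 77.7/85.03 = 6.698 Ω.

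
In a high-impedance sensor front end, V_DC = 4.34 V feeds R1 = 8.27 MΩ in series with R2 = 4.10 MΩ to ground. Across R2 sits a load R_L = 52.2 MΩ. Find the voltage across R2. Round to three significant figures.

V_out ≈ 1.37 V

The load sits in parallel with R2, giving an effective lower resistance R2' = R2·R_L/(R2+R_L) = 3.801 MΩ.
Now apply the divider: V_out = 4.34 × 0.3149 = 1.367 V.
(Unloaded it would be 1.44 V; the load pulls it down.)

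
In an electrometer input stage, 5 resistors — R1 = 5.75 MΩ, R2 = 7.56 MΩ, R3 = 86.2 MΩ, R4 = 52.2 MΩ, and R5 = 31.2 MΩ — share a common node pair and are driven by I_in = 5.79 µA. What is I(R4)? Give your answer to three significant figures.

I ≈ 0.301 µA

Total conductance ΣG = 1/5.75 + 1/7.56 + 1/86.2 + 1/52.2 + 1/31.2 = 0.3690 (units of 1/MΩ).
By the current-divider rule, I = I_in · G_k/ΣG = 5.79 × 0.05192 = 0.3006 µA.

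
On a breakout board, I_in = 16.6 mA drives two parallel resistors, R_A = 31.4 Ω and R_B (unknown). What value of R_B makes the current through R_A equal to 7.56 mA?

The fraction through R_A equals R_B/(R_A+R_B).
With f = 0.4554, R_B = R_A · f/(1−f) = 31.4 × 0.8363 = 26.26 Ω.

R_B ≈ 26.3 Ω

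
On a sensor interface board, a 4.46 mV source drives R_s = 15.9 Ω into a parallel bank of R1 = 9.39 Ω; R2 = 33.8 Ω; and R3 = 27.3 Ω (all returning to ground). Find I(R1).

I ≈ 0.127 mA

Equivalent of the parallel group: R_p = 5.790 Ω.
V_A by voltage divider: V_A = 4.46 × 5.790/(15.9 + 5.790) = 1.191 mV.
Branch current I = V_A/R1 = 1.191/9.39 = 0.1268 mA.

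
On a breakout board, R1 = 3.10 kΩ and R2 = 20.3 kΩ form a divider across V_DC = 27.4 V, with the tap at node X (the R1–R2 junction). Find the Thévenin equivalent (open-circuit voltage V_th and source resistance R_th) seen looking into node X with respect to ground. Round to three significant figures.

With X open, the divider is unloaded: V_th = 27.4 × 20.3/23.40 = 23.77 V.
Zeroing V_DC shorts the top of R1 to ground, so R_th = R1 ‖ R2 = 2.689 kΩ.

V_th ≈ 23.8 V, R_th ≈ 2.69 kΩ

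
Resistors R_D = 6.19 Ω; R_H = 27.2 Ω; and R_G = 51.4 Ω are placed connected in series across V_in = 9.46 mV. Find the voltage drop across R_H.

ΣR = 6.19 + 27.2 + 51.4 = 84.79 Ω.
By the voltage-divider rule, V = 9.46 × 27.20/84.79 = 3.035 mV.

V ≈ 3.03 mV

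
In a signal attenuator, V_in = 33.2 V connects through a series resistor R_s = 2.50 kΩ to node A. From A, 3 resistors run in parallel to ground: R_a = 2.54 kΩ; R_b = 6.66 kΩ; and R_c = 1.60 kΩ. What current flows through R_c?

I ≈ 5.29 mA

Combine the parallel branches: R_p = (1/2.54 + 1/6.66 + 1/1.60)⁻¹ = 0.8555 kΩ.
Node voltage V_A = V_in · R_p/(R_s + R_p) = 33.2 × 0.2550 = 8.465 V.
I(R_c) = V_A / R_c = 8.465/1.60 = 5.290 mA.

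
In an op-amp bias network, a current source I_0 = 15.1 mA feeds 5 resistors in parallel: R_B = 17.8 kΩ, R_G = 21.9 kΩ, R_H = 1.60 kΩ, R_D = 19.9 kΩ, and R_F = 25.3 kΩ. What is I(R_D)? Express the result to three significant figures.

I ≈ 0.929 mA

Total conductance ΣG = 1/17.8 + 1/21.9 + 1/1.60 + 1/19.9 + 1/25.3 = 0.8166 (units of 1/kΩ).
By the current-divider rule, I = I_0 · G_k/ΣG = 15.1 × 0.06154 = 0.9292 mA.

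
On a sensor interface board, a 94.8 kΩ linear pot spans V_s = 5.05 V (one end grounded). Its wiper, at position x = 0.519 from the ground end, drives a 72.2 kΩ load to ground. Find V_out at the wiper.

The pot divides into 45.60 kΩ above the wiper and 49.20 kΩ below.
Lower segment in parallel with the load: 49.20 ‖ 72.2 = 29.26 kΩ.
Then V_out = V_s · 29.26/(45.60 + 29.26) = 1.974 V.

V_out ≈ 1.97 V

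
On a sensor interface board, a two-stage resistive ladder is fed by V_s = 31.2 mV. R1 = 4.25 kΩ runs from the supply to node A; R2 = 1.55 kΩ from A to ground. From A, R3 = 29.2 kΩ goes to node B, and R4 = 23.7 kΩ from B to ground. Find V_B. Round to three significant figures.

V_B ≈ 3.66 mV

Looking into the second stage from A: R3 + R4 = 52.90 kΩ appears in parallel with R2.
R2 ‖ (R3+R4) = 1.506 kΩ.
V_A = 31.2 × 1.506/(4.25 + 1.506) = 8.163 mV.
V_B = V_A × 0.4480 = 3.657 mV.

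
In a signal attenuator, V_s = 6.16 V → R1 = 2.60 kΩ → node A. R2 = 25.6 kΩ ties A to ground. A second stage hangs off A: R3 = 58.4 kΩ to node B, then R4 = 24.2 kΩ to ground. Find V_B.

The second stage (R3 + R4 = 82.60 kΩ) loads node A in parallel with R2.
Effective lower resistance at A: R2 ‖ 82.60 = 19.54 kΩ.
First divider: V_A = V_s · 19.54/(2.60 + 19.54) = 5.437 V.
Then the unloaded second divider: V_B = V_A × R4/(R3+R4) = 5.437 × 0.2930 = 1.593 V.

V_B ≈ 1.59 V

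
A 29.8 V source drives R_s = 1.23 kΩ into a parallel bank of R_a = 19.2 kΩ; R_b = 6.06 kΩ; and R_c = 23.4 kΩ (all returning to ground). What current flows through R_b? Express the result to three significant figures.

Combine the parallel branches: R_p = (1/19.2 + 1/6.06 + 1/23.4)⁻¹ = 3.849 kΩ.
V_A by voltage divider: V_A = 29.8 × 3.849/(1.23 + 3.849) = 22.58 V.
Branch current I = V_A/R_b = 22.58/6.06 = 3.727 mA.

I ≈ 3.73 mA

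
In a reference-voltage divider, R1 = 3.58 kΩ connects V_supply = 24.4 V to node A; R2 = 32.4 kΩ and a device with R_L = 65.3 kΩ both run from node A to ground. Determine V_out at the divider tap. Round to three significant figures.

R2 ‖ R_L = (32.4 × 65.3)/(32.4 + 65.3) = 21.66 kΩ.
Now apply the divider: V_out = 24.4 × 0.8581 = 20.94 V.
(Unloaded it would be 22.0 V; the load pulls it down.)

V_out ≈ 20.9 V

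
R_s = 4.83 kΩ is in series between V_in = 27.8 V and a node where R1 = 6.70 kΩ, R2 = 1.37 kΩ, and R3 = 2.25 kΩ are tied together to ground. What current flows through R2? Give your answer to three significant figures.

Combine the parallel branches: R_p = (1/6.70 + 1/1.37 + 1/2.25)⁻¹ = 0.7555 kΩ.
Node voltage V_A = V_in · R_p/(R_s + R_p) = 27.8 × 0.1353 = 3.760 V.
I(R2) = V_A / R2 = 3.760/1.37 = 2.745 mA.
(Equivalently: I_total = 4.977 mA, then current-divider fraction G_k/ΣG = 0.5515.)

I ≈ 2.74 mA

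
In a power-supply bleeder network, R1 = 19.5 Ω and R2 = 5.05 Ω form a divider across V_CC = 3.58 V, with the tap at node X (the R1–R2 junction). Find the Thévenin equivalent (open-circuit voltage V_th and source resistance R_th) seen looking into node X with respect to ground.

With X open, the divider is unloaded: V_th = 3.58 × 5.05/24.55 = 0.7364 V.
Zeroing V_CC shorts the top of R1 to ground, so R_th = R1 ‖ R2 = 4.011 Ω.

V_th ≈ 0.736 V, R_th ≈ 4.01 Ω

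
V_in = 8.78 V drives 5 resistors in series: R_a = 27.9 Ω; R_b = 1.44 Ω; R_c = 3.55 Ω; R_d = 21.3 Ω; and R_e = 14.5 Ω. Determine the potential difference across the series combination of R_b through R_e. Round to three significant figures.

Total series resistance ΣR = 27.9 + 1.44 + 3.55 + 21.3 + 14.5 = 68.69 Ω.
R_{R_b..R_e} = 1.44 + 3.55 + 21.3 + 14.5 = 40.79 Ω.
By the voltage-divider rule, V = 8.78 × 40.79/68.69 = 5.214 V.

V ≈ 5.21 V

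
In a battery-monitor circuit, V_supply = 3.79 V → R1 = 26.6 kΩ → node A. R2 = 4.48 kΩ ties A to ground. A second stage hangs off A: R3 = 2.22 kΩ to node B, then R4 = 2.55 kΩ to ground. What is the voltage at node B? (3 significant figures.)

Node A sees R2 in parallel with the series input of stage 2, R3 + R4 = 4.770 kΩ.
R2 ‖ (R3+R4) = 2.310 kΩ.
First divider: V_A = V_supply · 2.310/(26.6 + 2.310) = 0.3029 V.
V_B = V_A × 0.5346 = 0.1619 V.

V_B ≈ 0.162 V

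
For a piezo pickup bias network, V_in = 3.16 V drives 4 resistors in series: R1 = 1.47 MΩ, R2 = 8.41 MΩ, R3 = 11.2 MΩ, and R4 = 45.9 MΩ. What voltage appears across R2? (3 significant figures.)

Total series resistance ΣR = 1.47 + 8.41 + 11.2 + 45.9 = 66.98 MΩ.
By the voltage-divider rule, V = 3.16 × 8.410/66.98 = 0.3968 V.

V ≈ 0.397 V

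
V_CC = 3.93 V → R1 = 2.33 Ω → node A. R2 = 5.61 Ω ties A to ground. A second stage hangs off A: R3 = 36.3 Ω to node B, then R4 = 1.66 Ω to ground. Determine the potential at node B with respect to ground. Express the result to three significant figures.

Looking into the second stage from A: R3 + R4 = 37.96 Ω appears in parallel with R2.
Effective lower resistance at A: R2 ‖ 37.96 = 4.888 Ω.
V_A = 3.93 × 4.888/(2.33 + 4.888) = 2.661 V.
V_B = V_A × 0.04373 = 0.1164 V.

V_B ≈ 0.116 V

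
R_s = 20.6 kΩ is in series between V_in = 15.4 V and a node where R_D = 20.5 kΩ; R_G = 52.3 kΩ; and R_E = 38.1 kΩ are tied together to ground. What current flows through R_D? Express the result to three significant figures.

I ≈ 0.256 mA

Combine the parallel branches: R_p = (1/20.5 + 1/52.3 + 1/38.1)⁻¹ = 10.62 kΩ.
V_A = 15.4 × 10.62/31.22 = 5.239 V.
I(R_D) = V_A / R_D = 5.239/20.5 = 0.2556 mA.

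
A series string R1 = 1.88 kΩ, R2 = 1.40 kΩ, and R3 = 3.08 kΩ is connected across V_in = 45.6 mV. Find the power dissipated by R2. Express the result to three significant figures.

P ≈ 72.0 nW

ΣR = 6.360 kΩ → I = 45.6/6.360 = 7.170 µA.
P = I²R = 51.41 × 1.40 = 71.97 nW.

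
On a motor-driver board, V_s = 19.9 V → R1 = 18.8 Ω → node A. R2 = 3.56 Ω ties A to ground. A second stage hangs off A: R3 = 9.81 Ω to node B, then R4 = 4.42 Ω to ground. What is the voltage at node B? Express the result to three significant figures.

Looking into the second stage from A: R3 + R4 = 14.23 Ω appears in parallel with R2.
Effective lower resistance at A: R2 ‖ 14.23 = 2.848 Ω.
V_A = 19.9 × 2.848/(18.8 + 2.848) = 2.618 V.
V_B = V_A × 0.3106 = 0.8131 V.

V_B ≈ 0.813 V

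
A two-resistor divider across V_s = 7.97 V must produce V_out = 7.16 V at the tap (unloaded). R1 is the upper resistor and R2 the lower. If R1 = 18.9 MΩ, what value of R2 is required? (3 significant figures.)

The divider ratio is R2/(R1+R2) = 7.16/7.97 = 0.8984.
R2 = R1 · 0.8984/(1 − 0.8984) = 167.1 MΩ.

R2 ≈ 167 MΩ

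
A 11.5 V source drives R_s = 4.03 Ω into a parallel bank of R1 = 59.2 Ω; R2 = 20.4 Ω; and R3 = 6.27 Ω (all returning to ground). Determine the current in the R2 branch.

I ≈ 0.295 A

Combine the parallel branches: R_p = (1/59.2 + 1/20.4 + 1/6.27)⁻¹ = 4.437 Ω.
V_A = 11.5 × 4.437/8.467 = 6.026 V.
I(R2) = V_A / R2 = 6.026/20.4 = 0.2954 A.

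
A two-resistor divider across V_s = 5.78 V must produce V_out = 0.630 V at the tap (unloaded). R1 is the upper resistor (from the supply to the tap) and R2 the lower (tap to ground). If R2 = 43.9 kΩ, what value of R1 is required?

R1 ≈ 359 kΩ

V_out/V_s = R2/(R1+R2) = 0.1090.
R1 = R2·(1/k − 1) = 43.9 × 8.175 = 358.9 kΩ.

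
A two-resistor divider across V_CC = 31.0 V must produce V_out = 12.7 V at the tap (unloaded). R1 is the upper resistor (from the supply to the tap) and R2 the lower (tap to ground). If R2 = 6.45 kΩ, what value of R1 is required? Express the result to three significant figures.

R1 ≈ 9.29 kΩ

V_out/V_CC = R2/(R1+R2) = 0.4097.
R1 = R2·(1/k − 1) = 6.45 × 1.441 = 9.294 kΩ.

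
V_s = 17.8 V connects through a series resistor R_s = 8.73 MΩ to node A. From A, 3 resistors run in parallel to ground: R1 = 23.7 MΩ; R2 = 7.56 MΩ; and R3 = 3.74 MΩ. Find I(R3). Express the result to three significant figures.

Combine the parallel branches: R_p = (1/23.7 + 1/7.56 + 1/3.74)⁻¹ = 2.263 MΩ.
V_A by voltage divider: V_A = 17.8 × 2.263/(8.73 + 2.263) = 3.665 V.
I(R3) = V_A / R3 = 3.665/3.74 = 0.9798 µA.

I ≈ 0.980 µA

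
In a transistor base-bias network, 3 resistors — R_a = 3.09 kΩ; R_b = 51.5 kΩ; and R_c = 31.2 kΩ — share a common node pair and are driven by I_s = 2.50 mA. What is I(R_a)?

I ≈ 2.16 mA

Total conductance ΣG = 1/3.09 + 1/51.5 + 1/31.2 = 0.3751 (units of 1/kΩ).
By the current-divider rule, I = I_s · G_k/ΣG = 2.50 × 0.8628 = 2.157 mA.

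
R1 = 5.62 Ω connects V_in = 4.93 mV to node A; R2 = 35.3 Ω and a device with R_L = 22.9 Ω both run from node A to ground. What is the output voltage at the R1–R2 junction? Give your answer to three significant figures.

R2 ‖ R_L = (35.3 × 22.9)/(35.3 + 22.9) = 13.89 Ω.
Then V_out = V_in · R2'/(R1 + R2') = 4.93 × 13.89/19.51 = 3.510 mV.

V_out ≈ 3.51 mV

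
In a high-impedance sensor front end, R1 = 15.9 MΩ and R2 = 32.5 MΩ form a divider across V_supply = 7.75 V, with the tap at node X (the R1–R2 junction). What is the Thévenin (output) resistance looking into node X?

R_th ≈ 10.7 MΩ

Zeroing V_supply shorts the top of R1 to ground, so R_th = R1 ‖ R2 = 10.68 MΩ.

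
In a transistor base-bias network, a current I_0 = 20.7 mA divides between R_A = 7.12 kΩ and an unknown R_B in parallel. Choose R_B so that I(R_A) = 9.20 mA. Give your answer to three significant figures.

R_B ≈ 5.70 kΩ

In a two-way split, I_A/I_0 = R_B/(R_A + R_B).
With f = 0.4444, R_B = R_A · f/(1−f) = 7.12 × 0.8000 = 5.696 kΩ.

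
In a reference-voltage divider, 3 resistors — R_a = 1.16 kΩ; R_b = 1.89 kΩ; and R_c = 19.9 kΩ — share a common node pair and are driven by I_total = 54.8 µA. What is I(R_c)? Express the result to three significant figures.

ΣG = 1/1.16 + 1/1.89 + 1/19.9 = 1.441.
Current divider: I(R_c) = I_total · G_k/ΣG = 54.8 × (0.05025/1.441) = 54.8 × 0.03486 = 1.910 µA.

I ≈ 1.91 µA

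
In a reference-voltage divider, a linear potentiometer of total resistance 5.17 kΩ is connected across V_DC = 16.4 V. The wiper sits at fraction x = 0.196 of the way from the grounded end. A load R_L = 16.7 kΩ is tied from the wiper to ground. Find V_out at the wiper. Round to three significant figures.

V_out ≈ 3.06 V

Lower segment x·R_p = 1.013 kΩ; upper segment (1−x)·R_p = 4.157 kΩ.
R_L loads the lower segment: effective lower R = 0.9554 kΩ.
V_out = 16.4 × 0.9554/(4.157 + 0.9554) = 3.065 V.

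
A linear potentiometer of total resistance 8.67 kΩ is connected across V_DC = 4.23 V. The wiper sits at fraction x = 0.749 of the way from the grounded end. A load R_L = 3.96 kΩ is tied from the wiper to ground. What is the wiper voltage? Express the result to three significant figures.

The pot divides into 2.176 kΩ above the wiper and 6.494 kΩ below.
R_L loads the lower segment: effective lower R = 2.460 kΩ.
V_out = 4.23 × 2.460/(2.176 + 2.460) = 2.244 V.

V_out ≈ 2.24 V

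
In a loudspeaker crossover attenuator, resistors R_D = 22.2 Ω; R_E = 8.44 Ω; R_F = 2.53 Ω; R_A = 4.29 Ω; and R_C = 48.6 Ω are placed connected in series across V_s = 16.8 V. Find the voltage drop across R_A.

Total series resistance ΣR = 22.2 + 8.44 + 2.53 + 4.29 + 48.6 = 86.06 Ω.
Voltage divider: V = V_s · (4.290 / 86.06) = 16.8 × 0.04985 = 0.8375 V.

V ≈ 0.837 V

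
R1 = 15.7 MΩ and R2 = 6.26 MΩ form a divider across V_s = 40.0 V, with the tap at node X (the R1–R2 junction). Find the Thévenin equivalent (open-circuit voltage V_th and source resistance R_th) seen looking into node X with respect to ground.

V_th ≈ 11.4 V, R_th ≈ 4.48 MΩ

V_th is the unloaded tap voltage: V_s · R2/(R1+R2) = 40.0 × 0.2851 = 11.40 V.
Zeroing V_s shorts the top of R1 to ground, so R_th = R1 ‖ R2 = 4.476 MΩ.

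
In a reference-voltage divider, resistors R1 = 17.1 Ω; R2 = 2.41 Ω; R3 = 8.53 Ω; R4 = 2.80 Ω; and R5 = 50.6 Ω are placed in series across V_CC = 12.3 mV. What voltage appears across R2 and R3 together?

V ≈ 1.65 mV

Series total: ΣR = 17.1 + 2.41 + 8.53 + 2.80 + 50.6 = 81.44 Ω.
R_{R2..R3} = 2.41 + 8.53 = 10.94 Ω.
Voltage divider: V = V_CC · (10.94 / 81.44) = 12.3 × 0.1343 = 1.652 mV.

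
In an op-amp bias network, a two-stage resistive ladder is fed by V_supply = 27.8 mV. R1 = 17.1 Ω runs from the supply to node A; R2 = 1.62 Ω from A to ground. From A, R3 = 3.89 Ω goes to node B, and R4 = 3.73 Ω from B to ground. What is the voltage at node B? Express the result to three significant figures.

V_B ≈ 0.986 mV

Looking into the second stage from A: R3 + R4 = 7.620 Ω appears in parallel with R2.
Effective lower resistance at A: R2 ‖ 7.620 = 1.336 Ω.
First divider: V_A = V_supply · 1.336/(17.1 + 1.336) = 2.015 mV.
Stage 2 is unloaded, so V_B = V_A · R4/(R3+R4) = 2.015 × 3.73/7.620 = 0.9861 mV.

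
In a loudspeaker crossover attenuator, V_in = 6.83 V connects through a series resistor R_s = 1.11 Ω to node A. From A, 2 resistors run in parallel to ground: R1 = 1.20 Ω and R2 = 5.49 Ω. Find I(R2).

I ≈ 0.585 A

Combine the parallel branches: R_p = (1/1.20 + 1/5.49)⁻¹ = 0.9848 Ω.
V_A = 6.83 × 0.9848/2.095 = 3.211 V.
I(R2) = V_A / R2 = 3.211/5.49 = 0.5848 A.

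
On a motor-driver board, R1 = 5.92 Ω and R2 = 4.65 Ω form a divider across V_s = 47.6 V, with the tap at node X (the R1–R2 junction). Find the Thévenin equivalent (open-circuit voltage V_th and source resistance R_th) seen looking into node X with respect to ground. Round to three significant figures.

V_th ≈ 20.9 V, R_th ≈ 2.60 Ω

Open-circuit (no load on X): V_th = V_s · R2/(R1 + R2) = 47.6 × 4.65/(5.920 + 4.65) = 20.94 V.
With V_s suppressed (replaced by a short), R_th = R1 ‖ R2 = (5.920 × 4.65)/(5.920 + 4.65) = 2.604 Ω.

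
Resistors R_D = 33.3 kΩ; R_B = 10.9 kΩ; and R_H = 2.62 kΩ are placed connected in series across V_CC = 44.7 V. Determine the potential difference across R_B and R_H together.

Total series resistance ΣR = 33.3 + 10.9 + 2.62 = 46.82 kΩ.
R_{R_B..R_H} = 10.9 + 2.62 = 13.52 kΩ.
By the voltage-divider rule, V = 44.7 × 13.52/46.82 = 12.91 V.

V ≈ 12.9 V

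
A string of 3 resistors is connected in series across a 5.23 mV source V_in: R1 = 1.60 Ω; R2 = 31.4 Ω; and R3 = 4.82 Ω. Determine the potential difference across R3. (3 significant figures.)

V ≈ 0.667 mV

ΣR = 1.60 + 31.4 + 4.82 = 37.82 Ω.
V = V_in · R/ΣR = 5.23 × 0.1274 = 0.6665 mV.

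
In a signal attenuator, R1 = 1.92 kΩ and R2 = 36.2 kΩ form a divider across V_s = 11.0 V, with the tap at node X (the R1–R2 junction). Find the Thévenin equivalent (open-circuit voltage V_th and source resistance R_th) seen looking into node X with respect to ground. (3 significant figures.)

V_th ≈ 10.4 V, R_th ≈ 1.82 kΩ

V_th is the unloaded tap voltage: V_s · R2/(R1+R2) = 11.0 × 0.9496 = 10.45 V.
Zeroing V_s shorts the top of R1 to ground, so R_th = R1 ‖ R2 = 1.823 kΩ.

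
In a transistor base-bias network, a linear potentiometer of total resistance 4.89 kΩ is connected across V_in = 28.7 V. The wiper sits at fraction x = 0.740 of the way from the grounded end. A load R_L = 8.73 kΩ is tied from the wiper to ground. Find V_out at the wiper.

V_out ≈ 19.2 V

Lower segment x·R_p = 3.619 kΩ; upper segment (1−x)·R_p = 1.271 kΩ.
Lower segment in parallel with the load: 3.619 ‖ 8.73 = 2.558 kΩ.
V_out = 28.7 × 2.558/(1.271 + 2.558) = 19.17 V.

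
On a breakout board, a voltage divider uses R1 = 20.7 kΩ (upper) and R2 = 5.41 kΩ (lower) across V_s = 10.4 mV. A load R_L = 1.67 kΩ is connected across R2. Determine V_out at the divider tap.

R2 ‖ R_L = (5.41 × 1.67)/(5.41 + 1.67) = 1.276 kΩ.
Then V_out = V_s · R2'/(R1 + R2') = 10.4 × 1.276/21.98 = 0.6039 mV.

V_out ≈ 0.604 mV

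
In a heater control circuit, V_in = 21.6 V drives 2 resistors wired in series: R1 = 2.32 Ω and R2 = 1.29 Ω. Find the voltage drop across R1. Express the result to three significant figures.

V ≈ 13.9 V

ΣR = 2.32 + 1.29 = 3.610 Ω.
Voltage divider: V = V_in · (2.320 / 3.610) = 21.6 × 0.6427 = 13.88 V.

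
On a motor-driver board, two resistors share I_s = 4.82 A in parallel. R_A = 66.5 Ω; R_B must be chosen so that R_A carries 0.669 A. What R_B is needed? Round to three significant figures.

R_B ≈ 10.7 Ω

In a two-way split, I_A/I_s = R_B/(R_A + R_B).
With f = 0.1388, R_B = R_A · f/(1−f) = 66.5 × 0.1612 = 10.72 Ω.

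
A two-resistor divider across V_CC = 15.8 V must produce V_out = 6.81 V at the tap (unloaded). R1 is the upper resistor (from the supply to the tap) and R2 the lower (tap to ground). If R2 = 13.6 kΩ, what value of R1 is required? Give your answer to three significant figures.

The divider ratio is R2/(R1+R2) = 6.81/15.8 = 0.4310.
So R1 = R2 · (V_CC/V_out − 1) = 13.6 × (15.8/6.81 − 1) = 13.6 × 1.320 = 17.95 kΩ.

R1 ≈ 18.0 kΩ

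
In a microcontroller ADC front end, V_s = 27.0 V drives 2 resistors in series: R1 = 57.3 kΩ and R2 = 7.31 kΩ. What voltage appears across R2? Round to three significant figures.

V ≈ 3.05 V

Total series resistance ΣR = 57.3 + 7.31 = 64.61 kΩ.
V = V_s · R/ΣR = 27.0 × 0.1131 = 3.055 V.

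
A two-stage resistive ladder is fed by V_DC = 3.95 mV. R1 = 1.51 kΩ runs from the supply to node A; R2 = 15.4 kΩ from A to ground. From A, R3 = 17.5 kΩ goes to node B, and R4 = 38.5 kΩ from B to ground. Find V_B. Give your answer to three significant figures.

Looking into the second stage from A: R3 + R4 = 56.00 kΩ appears in parallel with R2.
Effective lower resistance at A: R2 ‖ 56.00 = 12.08 kΩ.
So V_A = 3.95 × 0.8889 = 3.511 mV.
Stage 2 is unloaded, so V_B = V_A · R4/(R3+R4) = 3.511 × 38.5/56.00 = 2.414 mV.

V_B ≈ 2.41 mV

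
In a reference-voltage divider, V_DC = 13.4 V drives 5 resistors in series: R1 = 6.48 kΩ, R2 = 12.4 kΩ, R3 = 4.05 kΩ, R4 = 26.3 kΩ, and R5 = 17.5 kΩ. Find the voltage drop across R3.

V ≈ 0.813 V

ΣR = 6.48 + 12.4 + 4.05 + 26.3 + 17.5 = 66.73 kΩ.
By the voltage-divider rule, V = 13.4 × 4.050/66.73 = 0.8133 V.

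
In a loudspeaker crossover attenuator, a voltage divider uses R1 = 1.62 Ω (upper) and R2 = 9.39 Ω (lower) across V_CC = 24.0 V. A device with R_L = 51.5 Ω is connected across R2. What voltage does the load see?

The load sits in parallel with R2, giving an effective lower resistance R2' = R2·R_L/(R2+R_L) = 7.942 Ω.
Voltage divider with the loaded lower leg: V_out = 24.0 × 7.942/(1.62 + 7.942) = 24.0 × 0.8306 = 19.93 V.

V_out ≈ 19.9 V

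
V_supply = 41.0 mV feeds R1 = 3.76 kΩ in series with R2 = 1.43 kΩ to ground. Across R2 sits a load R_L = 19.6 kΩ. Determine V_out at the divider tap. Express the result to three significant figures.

V_out ≈ 10.7 mV

First combine the lower leg with the load: R2 ‖ R_L = 1.333 kΩ.
Now apply the divider: V_out = 41.0 × 0.2617 = 10.73 mV.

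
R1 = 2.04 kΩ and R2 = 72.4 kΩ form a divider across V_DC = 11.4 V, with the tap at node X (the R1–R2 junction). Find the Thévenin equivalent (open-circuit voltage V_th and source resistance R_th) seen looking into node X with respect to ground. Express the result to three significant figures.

V_th ≈ 11.1 V, R_th ≈ 1.98 kΩ

V_th is the unloaded tap voltage: V_DC · R2/(R1+R2) = 11.4 × 0.9726 = 11.09 V.
Zeroing V_DC shorts the top of R1 to ground, so R_th = R1 ‖ R2 = 1.984 kΩ.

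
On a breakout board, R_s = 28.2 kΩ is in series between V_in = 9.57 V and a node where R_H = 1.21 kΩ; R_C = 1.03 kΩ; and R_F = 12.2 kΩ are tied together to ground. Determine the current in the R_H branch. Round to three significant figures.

I ≈ 0.146 mA

Parallel bank: R_p = 1/(1/1.21 + 1/1.03 + 1/12.2) = 0.5321 kΩ.
Node voltage V_A = V_in · R_p/(R_s + R_p) = 9.57 × 0.01852 = 0.1772 V.
I(R_H) = V_A / R_H = 0.1772/1.21 = 0.1465 mA.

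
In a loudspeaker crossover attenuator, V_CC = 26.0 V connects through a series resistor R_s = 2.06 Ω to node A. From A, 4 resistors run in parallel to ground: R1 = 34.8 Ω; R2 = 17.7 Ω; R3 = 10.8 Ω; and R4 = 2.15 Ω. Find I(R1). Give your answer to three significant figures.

I ≈ 0.321 A

Combine the parallel branches: R_p = (1/34.8 + 1/17.7 + 1/10.8 + 1/2.15)⁻¹ = 1.555 Ω.
V_A = 26.0 × 1.555/3.615 = 11.19 V.
I(R1) = V_A / R1 = 11.19/34.8 = 0.3214 A.
(Equivalently: I_total = 7.192 A, then current-divider fraction G_k/ΣG = 0.04469.)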